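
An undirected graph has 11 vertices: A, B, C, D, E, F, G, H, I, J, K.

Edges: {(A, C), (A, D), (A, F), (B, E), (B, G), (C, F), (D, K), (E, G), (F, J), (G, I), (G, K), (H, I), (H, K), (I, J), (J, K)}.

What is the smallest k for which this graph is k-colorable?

B, E, G are mutually adjacent, so at least 3 colors are needed.
One proper 3-coloring: A=blue, B=green, C=green, D=green, E=red, F=red, G=blue, H=blue, I=red, J=blue, K=red. Every edge joins two different colors.

3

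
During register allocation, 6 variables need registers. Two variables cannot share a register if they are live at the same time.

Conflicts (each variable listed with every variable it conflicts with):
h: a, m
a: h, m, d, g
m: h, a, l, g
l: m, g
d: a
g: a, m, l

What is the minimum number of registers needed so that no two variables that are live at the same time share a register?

h, a, m pairwise conflict, so at least 3 registers are needed.
A valid assignment using 3 registers: h=3, a=1, m=2, l=1, d=2, g=3. Every pair that conflicts lands in different registers.

3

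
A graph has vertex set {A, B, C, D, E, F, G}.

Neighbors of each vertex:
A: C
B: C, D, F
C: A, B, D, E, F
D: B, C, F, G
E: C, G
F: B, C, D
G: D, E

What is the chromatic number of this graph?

4

B, C, D, F form a clique, so at least 4 colors are needed.
4 colors suffice: color red → {C, G}; color blue → {A, D, E}; color green → {F}; color yellow → {B}. No two adjacent vertices share a color.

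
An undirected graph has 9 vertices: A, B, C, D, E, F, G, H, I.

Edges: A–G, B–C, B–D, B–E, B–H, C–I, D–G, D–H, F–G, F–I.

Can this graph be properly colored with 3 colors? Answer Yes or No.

The chromatic number is 3. B, D, H are mutually adjacent, so at least 3 colors are needed.
3 colors suffice: color red → {B, G, I}; color blue → {A, C, D, E, F}; color green → {H}.
That is already a proper 3-coloring.

Yes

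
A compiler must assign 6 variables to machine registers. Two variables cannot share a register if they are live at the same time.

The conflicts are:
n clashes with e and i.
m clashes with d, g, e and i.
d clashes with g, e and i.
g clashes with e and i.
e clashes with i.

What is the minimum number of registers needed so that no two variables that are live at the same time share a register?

5

m, d, g, e, i all conflict with each other, so at least 5 registers are needed.
Using 5 registers: n=3, m=3, d=4, g=5, e=1, i=2. No two conflicting variables share a register.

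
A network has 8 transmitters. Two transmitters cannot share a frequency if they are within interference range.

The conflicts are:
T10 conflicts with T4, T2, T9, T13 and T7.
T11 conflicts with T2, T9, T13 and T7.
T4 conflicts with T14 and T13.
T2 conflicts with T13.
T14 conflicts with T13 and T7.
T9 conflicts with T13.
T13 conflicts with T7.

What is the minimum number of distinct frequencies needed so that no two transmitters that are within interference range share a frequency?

3

T10, T9, T13 all conflict with each other, so at least 3 frequencies are needed.
3 frequencies suffice: frequency 1 → {T13}; frequency 2 → {T10, T11, T14}; frequency 3 → {T4, T2, T9, T7}. No two conflicting transmitters share a frequency.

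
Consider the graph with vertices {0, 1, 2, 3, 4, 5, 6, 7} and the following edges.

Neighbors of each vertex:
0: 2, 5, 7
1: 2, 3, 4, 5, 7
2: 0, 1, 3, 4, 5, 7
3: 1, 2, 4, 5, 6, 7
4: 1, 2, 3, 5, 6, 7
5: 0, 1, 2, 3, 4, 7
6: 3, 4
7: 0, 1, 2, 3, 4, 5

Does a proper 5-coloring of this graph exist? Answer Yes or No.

1, 2, 3, 4, 5, 7 are mutually adjacent (a clique of size 6), so at least 6 colors are needed.
So 5 colors are not enough.

No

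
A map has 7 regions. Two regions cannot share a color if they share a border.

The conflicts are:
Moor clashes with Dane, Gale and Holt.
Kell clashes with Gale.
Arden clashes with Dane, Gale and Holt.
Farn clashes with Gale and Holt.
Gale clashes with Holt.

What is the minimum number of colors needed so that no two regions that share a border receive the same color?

3

Moor, Gale, Holt pairwise conflict, so at least 3 colors are needed.
3 colors suffice: Moor=3, Kell=2, Arden=3, Farn=3, Dane=1, Gale=1, Holt=2. Every pair that conflicts lands in different colors.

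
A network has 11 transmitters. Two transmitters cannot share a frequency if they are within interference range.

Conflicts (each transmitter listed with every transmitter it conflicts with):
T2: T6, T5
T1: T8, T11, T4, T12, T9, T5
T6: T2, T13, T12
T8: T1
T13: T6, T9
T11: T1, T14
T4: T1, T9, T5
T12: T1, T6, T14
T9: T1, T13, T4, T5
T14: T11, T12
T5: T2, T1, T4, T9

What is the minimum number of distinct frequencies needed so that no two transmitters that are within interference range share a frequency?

T1, T4, T9, T5 pairwise conflict, so at least 4 frequencies are needed.
Using 4 frequencies: T2=3, T1=1, T6=1, T8=2, T13=2, T11=2, T4=4, T12=2, T9=3, T14=1, T5=2. No two conflicting transmitters share a frequency.

4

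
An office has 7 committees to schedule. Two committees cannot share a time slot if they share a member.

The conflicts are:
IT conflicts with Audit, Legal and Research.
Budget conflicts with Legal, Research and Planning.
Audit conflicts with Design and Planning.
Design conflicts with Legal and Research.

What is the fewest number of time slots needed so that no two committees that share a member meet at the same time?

The cycle Research-Budget-Planning-Audit-Design-Research has odd length 5, so it cannot be 2-colored; at least 3 time slots are needed.
3 time slots suffice: IT=2, Budget=2, Audit=1, Design=2, Legal=1, Research=1, Planning=3. Every pair that conflicts lands in different time slots.

3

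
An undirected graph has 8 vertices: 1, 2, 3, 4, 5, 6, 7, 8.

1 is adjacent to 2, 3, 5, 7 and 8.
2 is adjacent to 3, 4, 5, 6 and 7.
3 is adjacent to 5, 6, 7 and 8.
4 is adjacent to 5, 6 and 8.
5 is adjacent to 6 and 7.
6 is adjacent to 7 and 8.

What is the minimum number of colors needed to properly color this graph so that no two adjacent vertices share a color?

5

2, 3, 5, 6, 7 are pairwise adjacent (a clique of size 5), so at least 5 colors are needed.
One proper 5-coloring: 1=yellow, 2=blue, 3=green, 4=green, 5=red, 6=yellow, 7=purple, 8=red. No two adjacent vertices share a color.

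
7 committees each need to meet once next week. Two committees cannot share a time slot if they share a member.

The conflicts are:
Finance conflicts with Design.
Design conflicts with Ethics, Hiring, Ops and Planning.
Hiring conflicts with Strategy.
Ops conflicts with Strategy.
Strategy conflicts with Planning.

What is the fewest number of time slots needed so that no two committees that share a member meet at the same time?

Design and Hiring conflict, so at least 2 time slots are needed.
2 time slots suffice: time slot 1 → {Design, Strategy}; time slot 2 → {Finance, Ethics, Hiring, Ops, Planning}. Each listed conflict is separated.

2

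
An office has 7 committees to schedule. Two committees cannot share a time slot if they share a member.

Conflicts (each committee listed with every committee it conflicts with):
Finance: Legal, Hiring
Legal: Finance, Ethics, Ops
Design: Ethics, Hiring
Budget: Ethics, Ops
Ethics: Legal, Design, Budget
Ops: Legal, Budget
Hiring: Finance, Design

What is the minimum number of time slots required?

The cycle Design-Hiring-Finance-Legal-Ethics-Design has odd length 5, so it cannot be 2-colored; at least 3 time slots are needed.
Using 3 time slots: Finance=2, Legal=1, Design=3, Budget=1, Ethics=2, Ops=2, Hiring=1. Every pair that conflicts lands in different time slots.

3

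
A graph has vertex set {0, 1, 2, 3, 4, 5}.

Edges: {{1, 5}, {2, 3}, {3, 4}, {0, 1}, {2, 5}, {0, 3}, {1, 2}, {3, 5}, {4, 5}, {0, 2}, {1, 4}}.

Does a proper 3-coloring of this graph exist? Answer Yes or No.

The chromatic number is 3. 3, 4, 5 are pairwise adjacent, so at least 3 colors are needed.
3 colors suffice: color red → {1, 3}; color blue → {0, 5}; color green → {2, 4}.
That is already a proper 3-coloring.

Yes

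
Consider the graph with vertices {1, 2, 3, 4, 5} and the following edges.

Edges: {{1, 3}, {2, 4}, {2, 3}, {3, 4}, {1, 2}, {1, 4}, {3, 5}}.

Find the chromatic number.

1, 2, 3, 4 form a clique, so at least 4 colors are needed.
4 colors suffice: color red → {3}; color blue → {1, 5}; color green → {2}; color yellow → {4}. Every edge joins two different colors.

4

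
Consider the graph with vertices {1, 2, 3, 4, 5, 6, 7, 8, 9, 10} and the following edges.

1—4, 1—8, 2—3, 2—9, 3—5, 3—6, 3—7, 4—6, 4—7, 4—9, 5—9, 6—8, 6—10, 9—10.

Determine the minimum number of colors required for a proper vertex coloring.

The cycle 10-9-5-3-6-10 has odd length 5, so it cannot be 2-colored; at least 3 colors are needed.
One proper 3-coloring: 1=c, 2=b, 3=a, 4=b, 5=b, 6=c, 7=c, 8=a, 9=a, 10=b. Each edge has distinct colors on its endpoints.

3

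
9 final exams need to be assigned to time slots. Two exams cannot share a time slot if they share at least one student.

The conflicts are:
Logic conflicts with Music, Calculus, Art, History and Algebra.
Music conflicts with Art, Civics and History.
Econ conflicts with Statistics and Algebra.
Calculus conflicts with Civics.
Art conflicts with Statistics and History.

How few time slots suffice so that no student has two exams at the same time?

Logic, Music, Art, History pairwise conflict, so at least 4 time slots are needed.
A valid assignment using 4 time slots: Logic=1, Music=2, Econ=2, Calculus=2, Art=3, Statistics=1, Civics=1, History=4, Algebra=3. Every pair that conflicts lands in different time slots.

4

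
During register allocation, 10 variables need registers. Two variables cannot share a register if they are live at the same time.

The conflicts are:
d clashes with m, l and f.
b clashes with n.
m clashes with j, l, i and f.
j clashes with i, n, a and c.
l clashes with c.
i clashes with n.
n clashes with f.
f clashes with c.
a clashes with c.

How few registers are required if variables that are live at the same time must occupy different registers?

3

d, m, f pairwise conflict, so at least 3 registers are needed.
3 registers suffice: register 1 → {b, j, l, f}; register 2 → {m, n, c}; register 3 → {d, i, a}. Every pair that conflicts lands in different registers.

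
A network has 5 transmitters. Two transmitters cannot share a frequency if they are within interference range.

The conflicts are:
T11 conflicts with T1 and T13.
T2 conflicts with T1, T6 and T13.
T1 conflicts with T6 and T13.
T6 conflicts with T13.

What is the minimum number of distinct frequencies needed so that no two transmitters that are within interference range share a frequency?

T2, T1, T6, T13 all conflict with each other, so at least 4 frequencies are needed.
4 frequencies suffice: frequency 1 → {T1}; frequency 2 → {T13}; frequency 3 → {T11, T6}; frequency 4 → {T2}. Each listed conflict is separated.

4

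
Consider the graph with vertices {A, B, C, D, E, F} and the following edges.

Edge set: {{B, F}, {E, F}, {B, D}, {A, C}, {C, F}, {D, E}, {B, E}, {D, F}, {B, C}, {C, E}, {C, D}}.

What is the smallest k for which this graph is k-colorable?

5

B, C, D, E, F are pairwise adjacent (a clique of size 5), so at least 5 colors are needed.
5 colors suffice: color red → {C}; color blue → {A, E}; color green → {F}; color yellow → {B}; color purple → {D}. Every edge joins two different colors.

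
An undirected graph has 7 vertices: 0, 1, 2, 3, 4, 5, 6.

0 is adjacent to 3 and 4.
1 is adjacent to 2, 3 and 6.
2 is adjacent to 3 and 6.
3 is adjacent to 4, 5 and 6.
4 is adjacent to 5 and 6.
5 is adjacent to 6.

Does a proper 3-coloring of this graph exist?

1, 2, 3, 6 are mutually adjacent (a clique of size 4), so at least 4 colors are needed.
So 3 colors are not enough.

No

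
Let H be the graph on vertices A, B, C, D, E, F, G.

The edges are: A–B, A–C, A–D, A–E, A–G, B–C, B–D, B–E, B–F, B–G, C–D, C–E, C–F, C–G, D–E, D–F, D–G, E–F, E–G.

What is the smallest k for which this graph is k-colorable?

A, B, C, D, E, G are pairwise adjacent (a clique of size 6), so at least 6 colors are needed.
A valid assignment using 6 colors: A=5, B=3, C=2, D=1, E=4, F=5, G=6. Each edge has distinct colors on its endpoints.

6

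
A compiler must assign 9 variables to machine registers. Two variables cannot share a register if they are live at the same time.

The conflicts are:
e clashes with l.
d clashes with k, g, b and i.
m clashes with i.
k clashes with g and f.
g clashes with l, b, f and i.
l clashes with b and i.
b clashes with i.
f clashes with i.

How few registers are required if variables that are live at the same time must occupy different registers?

4

g, l, b, i are mutually in conflict, so at least 4 registers are needed.
Using 4 registers: e=1, d=3, m=2, k=1, g=2, l=3, b=4, f=3, i=1. Every pair that conflicts lands in different registers.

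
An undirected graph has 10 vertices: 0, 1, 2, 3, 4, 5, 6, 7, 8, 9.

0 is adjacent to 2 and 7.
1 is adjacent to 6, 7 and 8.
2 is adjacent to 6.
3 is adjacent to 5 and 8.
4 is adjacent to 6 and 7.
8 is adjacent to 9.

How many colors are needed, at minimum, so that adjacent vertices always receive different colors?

3

The cycle 7-1-6-2-0-7 has odd length 5, so it cannot be 2-colored; at least 3 colors are needed.
A valid assignment using 3 colors: 0=c, 1=b, 2=b, 3=b, 4=b, 5=a, 6=a, 7=a, 8=a, 9=b. Each edge has distinct colors on its endpoints.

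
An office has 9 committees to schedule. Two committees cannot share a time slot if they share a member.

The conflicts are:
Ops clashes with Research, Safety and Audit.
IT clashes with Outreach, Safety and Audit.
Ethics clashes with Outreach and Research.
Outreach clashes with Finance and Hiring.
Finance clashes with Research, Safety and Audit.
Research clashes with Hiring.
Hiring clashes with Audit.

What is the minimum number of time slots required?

2

Ethics and Research conflict, so at least 2 time slots are needed.
A valid assignment using 2 time slots: Ops=2, IT=2, Ethics=2, Outreach=1, Finance=2, Research=1, Safety=1, Hiring=2, Audit=1. Every pair that conflicts lands in different time slots.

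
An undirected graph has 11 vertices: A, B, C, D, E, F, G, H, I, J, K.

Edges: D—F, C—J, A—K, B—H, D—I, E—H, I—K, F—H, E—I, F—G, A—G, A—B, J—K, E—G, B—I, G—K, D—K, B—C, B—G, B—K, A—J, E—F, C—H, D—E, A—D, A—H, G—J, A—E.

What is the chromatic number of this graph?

4

A, B, G, K are pairwise adjacent (a clique of size 4), so at least 4 colors are needed.
4 colors suffice: color 1 → {A, C, F, I}; color 2 → {B, E, J}; color 3 → {D, G, H}; color 4 → {K}. Each edge has distinct colors on its endpoints.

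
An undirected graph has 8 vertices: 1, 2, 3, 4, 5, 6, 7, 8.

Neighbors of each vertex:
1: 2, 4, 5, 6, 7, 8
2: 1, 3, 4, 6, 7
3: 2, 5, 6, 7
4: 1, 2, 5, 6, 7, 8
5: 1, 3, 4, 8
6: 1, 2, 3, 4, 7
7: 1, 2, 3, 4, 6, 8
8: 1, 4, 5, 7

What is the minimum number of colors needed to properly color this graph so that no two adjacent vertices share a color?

5

1, 2, 4, 6, 7 are pairwise adjacent (a clique of size 5), so at least 5 colors are needed.
5 colors suffice: 1=green, 2=purple, 3=red, 4=red, 5=blue, 6=yellow, 7=blue, 8=yellow. Each edge has distinct colors on its endpoints.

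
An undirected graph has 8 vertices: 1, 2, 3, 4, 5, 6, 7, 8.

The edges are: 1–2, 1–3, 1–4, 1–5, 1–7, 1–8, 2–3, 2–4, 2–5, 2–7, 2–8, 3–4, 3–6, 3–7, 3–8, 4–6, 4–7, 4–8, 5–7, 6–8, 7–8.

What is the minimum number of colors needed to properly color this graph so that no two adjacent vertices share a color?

6

1, 2, 3, 4, 7, 8 are mutually adjacent (a clique of size 6), so at least 6 colors are needed.
6 colors suffice: color red → {3, 5}; color blue → {4}; color green → {1, 6}; color yellow → {7}; color purple → {2}; color orange → {8}. Each edge has distinct colors on its endpoints.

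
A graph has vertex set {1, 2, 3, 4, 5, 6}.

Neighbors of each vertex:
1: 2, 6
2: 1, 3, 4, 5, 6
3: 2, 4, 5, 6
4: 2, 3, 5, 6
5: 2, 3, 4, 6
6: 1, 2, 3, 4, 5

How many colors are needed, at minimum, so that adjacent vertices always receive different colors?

2, 3, 4, 5, 6 are pairwise adjacent (a clique of size 5), so at least 5 colors are needed.
5 colors suffice: color red → {2}; color blue → {6}; color green → {1, 4}; color yellow → {5}; color purple → {3}. Every edge joins two different colors.

5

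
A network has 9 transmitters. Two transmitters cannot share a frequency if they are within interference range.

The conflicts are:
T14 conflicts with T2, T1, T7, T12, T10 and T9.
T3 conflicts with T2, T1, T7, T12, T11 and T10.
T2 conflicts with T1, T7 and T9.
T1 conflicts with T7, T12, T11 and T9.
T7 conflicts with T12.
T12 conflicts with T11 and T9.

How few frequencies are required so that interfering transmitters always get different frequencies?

4

T14, T1, T12, T9 are mutually in conflict, so at least 4 frequencies are needed.
4 frequencies suffice: frequency 1 → {T1, T10}; frequency 2 → {T14, T3}; frequency 3 → {T2, T12}; frequency 4 → {T7, T11, T9}. Every pair that conflicts lands in different frequencies.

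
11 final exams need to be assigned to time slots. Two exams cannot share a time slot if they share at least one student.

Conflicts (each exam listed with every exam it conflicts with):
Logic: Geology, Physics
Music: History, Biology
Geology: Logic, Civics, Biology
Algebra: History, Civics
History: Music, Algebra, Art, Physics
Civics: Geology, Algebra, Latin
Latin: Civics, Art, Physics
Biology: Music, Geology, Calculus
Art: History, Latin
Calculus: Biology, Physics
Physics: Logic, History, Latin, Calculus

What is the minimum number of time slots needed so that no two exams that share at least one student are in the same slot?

The cycle Algebra-History-Art-Latin-Civics-Algebra has odd length 5, so it cannot be 2-colored; at least 3 time slots are needed.
3 time slots suffice: Logic=1, Music=2, Geology=2, Algebra=2, History=1, Civics=1, Latin=3, Biology=1, Art=2, Calculus=3, Physics=2. No two conflicting exams share a time slot.

3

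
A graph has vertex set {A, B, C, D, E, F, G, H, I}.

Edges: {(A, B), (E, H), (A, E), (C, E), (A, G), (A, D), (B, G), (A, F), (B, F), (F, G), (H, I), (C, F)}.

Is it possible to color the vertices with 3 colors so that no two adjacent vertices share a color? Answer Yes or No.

A, B, F, G form a clique, so at least 4 colors are needed.
So 3 colors are not enough.

No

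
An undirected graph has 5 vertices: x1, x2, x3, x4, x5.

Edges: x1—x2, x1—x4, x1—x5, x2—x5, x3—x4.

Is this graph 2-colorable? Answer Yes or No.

x1, x2, x5 are mutually adjacent, so at least 3 colors are needed.
So 2 colors are not enough.

No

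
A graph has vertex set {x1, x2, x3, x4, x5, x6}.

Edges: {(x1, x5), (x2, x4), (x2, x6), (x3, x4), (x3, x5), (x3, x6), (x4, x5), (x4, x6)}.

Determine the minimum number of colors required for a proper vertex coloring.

x3, x4, x5 are pairwise adjacent, so at least 3 colors are needed.
3 colors suffice: color 1 → {x1, x4}; color 2 → {x5, x6}; color 3 → {x2, x3}. Every edge joins two different colors.

3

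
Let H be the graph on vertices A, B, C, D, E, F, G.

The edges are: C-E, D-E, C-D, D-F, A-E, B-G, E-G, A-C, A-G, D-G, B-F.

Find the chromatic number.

3

D, E, G are pairwise adjacent, so at least 3 colors are needed.
3 colors suffice: color 1 → {A, B, D}; color 2 → {C, F, G}; color 3 → {E}. Every edge joins two different colors.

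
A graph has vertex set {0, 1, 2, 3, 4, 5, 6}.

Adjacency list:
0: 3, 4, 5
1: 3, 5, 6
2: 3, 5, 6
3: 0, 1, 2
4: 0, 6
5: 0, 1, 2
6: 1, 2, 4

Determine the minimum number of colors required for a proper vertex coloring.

The cycle 1-6-4-0-3-1 has odd length 5, so it cannot be 2-colored; at least 3 colors are needed.
A valid assignment using 3 colors: 0=b, 1=b, 2=b, 3=a, 4=c, 5=a, 6=a. No two adjacent vertices share a color.

3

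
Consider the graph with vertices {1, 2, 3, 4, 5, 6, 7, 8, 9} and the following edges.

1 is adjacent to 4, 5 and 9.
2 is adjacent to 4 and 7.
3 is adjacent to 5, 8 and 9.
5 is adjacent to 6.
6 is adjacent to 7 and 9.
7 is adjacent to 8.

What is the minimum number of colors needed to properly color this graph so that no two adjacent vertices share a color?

3

The cycle 3-8-7-6-9-3 has odd length 5, so it cannot be 2-colored; at least 3 colors are needed.
3 colors suffice: color a → {1, 3, 7}; color b → {4, 5, 8, 9}; color c → {2, 6}. Each edge has distinct colors on its endpoints.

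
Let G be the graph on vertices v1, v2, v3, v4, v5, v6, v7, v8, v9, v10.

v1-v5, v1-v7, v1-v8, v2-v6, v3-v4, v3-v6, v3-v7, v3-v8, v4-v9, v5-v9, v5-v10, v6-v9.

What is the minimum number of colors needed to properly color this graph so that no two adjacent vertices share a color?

v5 and v10 are adjacent, so at least 2 colors are needed.
One proper 2-coloring: v1=R, v2=R, v3=R, v4=B, v5=B, v6=B, v7=B, v8=B, v9=R, v10=R. No two adjacent vertices share a color.

2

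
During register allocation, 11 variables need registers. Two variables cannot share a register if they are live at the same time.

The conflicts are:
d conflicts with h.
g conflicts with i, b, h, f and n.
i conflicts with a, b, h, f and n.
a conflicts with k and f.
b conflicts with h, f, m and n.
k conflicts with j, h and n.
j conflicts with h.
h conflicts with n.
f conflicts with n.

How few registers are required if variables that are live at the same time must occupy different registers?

g, i, b, h, n all conflict with each other, so at least 5 registers are needed.
5 registers suffice: register 1 → {h, f, m}; register 2 → {d, b, k}; register 3 → {a, j, n}; register 4 → {i}; register 5 → {g}. Every pair that conflicts lands in different registers.

5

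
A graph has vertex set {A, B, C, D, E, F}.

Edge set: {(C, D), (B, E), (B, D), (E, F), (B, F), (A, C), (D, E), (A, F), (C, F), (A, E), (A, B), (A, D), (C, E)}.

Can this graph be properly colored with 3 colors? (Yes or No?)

No

A, B, D, E are mutually adjacent (a clique of size 4), so at least 4 colors are needed.
So 3 colors are not enough.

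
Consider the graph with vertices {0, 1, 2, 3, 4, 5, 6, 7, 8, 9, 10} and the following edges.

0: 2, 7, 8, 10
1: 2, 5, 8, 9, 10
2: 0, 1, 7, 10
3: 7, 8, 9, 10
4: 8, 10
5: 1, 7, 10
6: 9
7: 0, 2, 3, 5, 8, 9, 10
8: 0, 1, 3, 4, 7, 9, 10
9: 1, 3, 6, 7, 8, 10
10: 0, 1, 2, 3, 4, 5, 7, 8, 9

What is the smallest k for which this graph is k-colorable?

3, 7, 8, 9, 10 form a clique, so at least 5 colors are needed.
5 colors suffice: 0=d, 1=b, 2=c, 3=e, 4=b, 5=c, 6=a, 7=b, 8=c, 9=d, 10=a. Every edge joins two different colors.

5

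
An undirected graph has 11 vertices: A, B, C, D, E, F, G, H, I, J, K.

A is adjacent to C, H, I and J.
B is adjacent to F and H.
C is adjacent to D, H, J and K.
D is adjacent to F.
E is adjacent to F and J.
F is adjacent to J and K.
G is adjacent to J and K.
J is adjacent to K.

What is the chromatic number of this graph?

E, F, J are mutually adjacent, so at least 3 colors are needed.
3 colors suffice: color 1 → {D, H, I, J}; color 2 → {C, F, G}; color 3 → {A, B, E, K}. No two adjacent vertices share a color.

3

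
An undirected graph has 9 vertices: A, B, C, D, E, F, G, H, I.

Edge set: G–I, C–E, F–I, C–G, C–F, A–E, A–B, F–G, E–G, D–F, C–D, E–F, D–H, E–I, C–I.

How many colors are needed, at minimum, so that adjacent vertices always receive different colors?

C, E, F, G, I are pairwise adjacent (a clique of size 5), so at least 5 colors are needed.
5 colors suffice: color 1 → {B, D, E}; color 2 → {A, C, H}; color 3 → {F}; color 4 → {I}; color 5 → {G}. Every edge joins two different colors.

5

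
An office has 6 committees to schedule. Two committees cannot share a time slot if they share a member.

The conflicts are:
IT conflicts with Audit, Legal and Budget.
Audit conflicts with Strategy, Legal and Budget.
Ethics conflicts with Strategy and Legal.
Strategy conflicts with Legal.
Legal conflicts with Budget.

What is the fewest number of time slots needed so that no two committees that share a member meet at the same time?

4

IT, Audit, Legal, Budget pairwise conflict, so at least 4 time slots are needed.
4 time slots suffice: time slot 1 → {Legal}; time slot 2 → {Audit, Ethics}; time slot 3 → {Strategy, Budget}; time slot 4 → {IT}. Every pair that conflicts lands in different time slots.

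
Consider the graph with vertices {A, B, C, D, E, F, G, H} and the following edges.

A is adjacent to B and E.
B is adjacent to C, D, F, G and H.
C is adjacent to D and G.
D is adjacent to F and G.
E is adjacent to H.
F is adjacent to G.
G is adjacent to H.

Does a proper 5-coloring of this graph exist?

The chromatic number is 4. B, C, D, G are pairwise adjacent (a clique of size 4), so at least 4 colors are needed.
One proper 4-coloring: A=2, B=1, C=4, D=3, E=1, F=4, G=2, H=3.
Since 5 ≥ 4, a proper 5-coloring certainly exists.

Yes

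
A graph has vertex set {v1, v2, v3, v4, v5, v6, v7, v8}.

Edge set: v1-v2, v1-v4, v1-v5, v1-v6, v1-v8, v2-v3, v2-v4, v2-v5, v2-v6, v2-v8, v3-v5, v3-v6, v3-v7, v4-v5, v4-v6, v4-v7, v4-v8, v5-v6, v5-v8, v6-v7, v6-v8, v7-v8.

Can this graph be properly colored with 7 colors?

The chromatic number is 6. v1, v2, v4, v5, v6, v8 are mutually adjacent (a clique of size 6), so at least 6 colors are needed.
6 colors suffice: v1=6, v2=3, v3=2, v4=2, v5=5, v6=1, v7=3, v8=4.
Since 7 ≥ 6, a proper 7-coloring certainly exists.

Yes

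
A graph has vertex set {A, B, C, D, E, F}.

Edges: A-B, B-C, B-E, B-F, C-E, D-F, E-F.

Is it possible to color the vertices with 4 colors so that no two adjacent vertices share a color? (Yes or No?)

The chromatic number is 3. B, C, E form a triangle, so at least 3 colors are needed.
3 colors suffice: A=2, B=1, C=3, D=1, E=2, F=3.
Since 4 ≥ 3, a proper 4-coloring certainly exists.

Yes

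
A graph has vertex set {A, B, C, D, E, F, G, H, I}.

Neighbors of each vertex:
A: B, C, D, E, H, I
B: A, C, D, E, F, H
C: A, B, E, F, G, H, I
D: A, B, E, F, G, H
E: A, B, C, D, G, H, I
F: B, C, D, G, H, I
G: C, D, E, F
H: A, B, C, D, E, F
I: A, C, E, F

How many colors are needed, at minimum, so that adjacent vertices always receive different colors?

A, B, D, E, H form a clique, so at least 5 colors are needed.
5 colors suffice: color 1 → {E, F}; color 2 → {C, D}; color 3 → {B, G, I}; color 4 → {A}; color 5 → {H}. Each edge has distinct colors on its endpoints.

5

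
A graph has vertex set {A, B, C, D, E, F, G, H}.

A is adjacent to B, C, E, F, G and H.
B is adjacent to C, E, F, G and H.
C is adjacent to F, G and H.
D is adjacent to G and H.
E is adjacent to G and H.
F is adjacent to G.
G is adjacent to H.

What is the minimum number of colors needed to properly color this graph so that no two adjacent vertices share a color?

A, B, C, F, G are pairwise adjacent (a clique of size 5), so at least 5 colors are needed.
5 colors suffice: A=blue, B=yellow, C=purple, D=blue, E=purple, F=green, G=red, H=green. Every edge joins two different colors.

5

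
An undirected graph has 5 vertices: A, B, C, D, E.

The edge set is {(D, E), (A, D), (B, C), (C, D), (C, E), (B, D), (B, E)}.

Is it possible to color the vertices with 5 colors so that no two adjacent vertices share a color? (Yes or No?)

Yes

The chromatic number is 4. B, C, D, E form a clique, so at least 4 colors are needed.
One proper 4-coloring: A=blue, B=blue, C=yellow, D=red, E=green.
Since 5 ≥ 4, a proper 5-coloring certainly exists.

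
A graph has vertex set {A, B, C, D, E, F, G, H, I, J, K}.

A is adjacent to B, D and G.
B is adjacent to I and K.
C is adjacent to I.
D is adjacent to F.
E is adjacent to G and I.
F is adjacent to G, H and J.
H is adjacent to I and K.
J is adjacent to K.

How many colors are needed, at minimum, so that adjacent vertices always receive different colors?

The cycle H-F-G-E-I-H has odd length 5, so it cannot be 2-colored; at least 3 colors are needed.
3 colors suffice: A=1, B=2, C=2, D=2, E=3, F=1, G=2, H=2, I=1, J=2, K=1. Every edge joins two different colors.

3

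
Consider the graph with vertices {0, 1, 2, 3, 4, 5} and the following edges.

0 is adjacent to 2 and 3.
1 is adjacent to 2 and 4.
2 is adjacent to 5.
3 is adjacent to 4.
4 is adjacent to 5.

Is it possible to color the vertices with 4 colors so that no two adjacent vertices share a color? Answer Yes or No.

The chromatic number is 3. The cycle 4-5-2-0-3-4 has odd length 5, so it cannot be 2-colored; at least 3 colors are needed.
A valid assignment using 3 colors: 0=c, 1=b, 2=a, 3=b, 4=a, 5=b.
Since 4 ≥ 3, a proper 4-coloring certainly exists.

Yes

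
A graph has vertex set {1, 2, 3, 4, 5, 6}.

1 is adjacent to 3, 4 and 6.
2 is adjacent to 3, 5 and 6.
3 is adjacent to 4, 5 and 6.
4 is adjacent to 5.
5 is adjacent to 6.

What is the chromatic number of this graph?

4

2, 3, 5, 6 are pairwise adjacent (a clique of size 4), so at least 4 colors are needed.
4 colors suffice: 1=c, 2=d, 3=a, 4=b, 5=c, 6=b. Each edge has distinct colors on its endpoints.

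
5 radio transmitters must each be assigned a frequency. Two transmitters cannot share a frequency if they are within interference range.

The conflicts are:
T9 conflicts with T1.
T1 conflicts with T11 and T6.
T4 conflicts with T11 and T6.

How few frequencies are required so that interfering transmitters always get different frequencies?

T9 and T1 conflict, so at least 2 frequencies are needed.
A valid assignment using 2 frequencies: T9=2, T1=1, T4=1, T11=2, T6=2. Each listed conflict is separated.

2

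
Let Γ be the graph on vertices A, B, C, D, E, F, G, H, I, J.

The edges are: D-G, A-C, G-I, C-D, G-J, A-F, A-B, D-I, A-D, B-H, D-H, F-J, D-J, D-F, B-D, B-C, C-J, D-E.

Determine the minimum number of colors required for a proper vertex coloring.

4

A, B, C, D are pairwise adjacent (a clique of size 4), so at least 4 colors are needed.
4 colors suffice: color red → {D}; color blue → {B, E, I, J}; color green → {A, G, H}; color yellow → {C, F}. Every edge joins two different colors.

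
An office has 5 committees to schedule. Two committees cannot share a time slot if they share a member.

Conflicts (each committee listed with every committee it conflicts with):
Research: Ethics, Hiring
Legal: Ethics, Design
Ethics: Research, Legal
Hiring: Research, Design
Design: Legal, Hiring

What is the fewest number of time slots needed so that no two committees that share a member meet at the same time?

3

The cycle Design-Legal-Ethics-Research-Hiring-Design has odd length 5, so it cannot be 2-colored; at least 3 time slots are needed.
3 time slots suffice: time slot 1 → {Ethics, Hiring}; time slot 2 → {Research, Legal}; time slot 3 → {Design}. Every pair that conflicts lands in different time slots.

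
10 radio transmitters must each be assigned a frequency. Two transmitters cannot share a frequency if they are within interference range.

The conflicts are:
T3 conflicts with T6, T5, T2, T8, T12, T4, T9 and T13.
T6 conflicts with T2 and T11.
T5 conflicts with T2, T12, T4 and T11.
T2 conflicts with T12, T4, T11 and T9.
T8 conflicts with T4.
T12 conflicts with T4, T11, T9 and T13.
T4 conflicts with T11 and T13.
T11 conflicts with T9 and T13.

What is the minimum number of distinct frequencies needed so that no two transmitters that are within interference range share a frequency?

5

T3, T5, T2, T12, T4 all conflict with each other, so at least 5 frequencies are needed.
5 frequencies suffice: frequency 1 → {T3, T11}; frequency 2 → {T6, T8, T12}; frequency 3 → {T4, T9}; frequency 4 → {T2, T13}; frequency 5 → {T5}. No two conflicting transmitters share a frequency.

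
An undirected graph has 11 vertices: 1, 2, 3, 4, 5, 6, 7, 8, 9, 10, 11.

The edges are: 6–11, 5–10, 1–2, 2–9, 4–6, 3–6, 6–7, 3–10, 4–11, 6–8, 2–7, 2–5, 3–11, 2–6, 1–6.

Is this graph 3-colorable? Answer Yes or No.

Yes

The chromatic number is 3. 4, 6, 11 form a triangle, so at least 3 colors are needed.
3 colors suffice: color a → {5, 6, 9}; color b → {2, 8, 10, 11}; color c → {1, 3, 4, 7}.
That is already a proper 3-coloring.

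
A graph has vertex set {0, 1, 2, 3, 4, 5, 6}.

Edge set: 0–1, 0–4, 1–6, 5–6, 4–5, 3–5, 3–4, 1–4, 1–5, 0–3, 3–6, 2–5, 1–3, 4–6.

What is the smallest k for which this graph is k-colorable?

1, 3, 4, 5, 6 form a clique, so at least 5 colors are needed.
5 colors suffice: color a → {1, 2}; color b → {0, 5}; color c → {3}; color d → {4}; color e → {6}. Each edge has distinct colors on its endpoints.

5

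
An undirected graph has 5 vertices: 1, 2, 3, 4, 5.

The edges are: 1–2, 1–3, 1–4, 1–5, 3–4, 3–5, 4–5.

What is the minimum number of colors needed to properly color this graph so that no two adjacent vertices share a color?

1, 3, 4, 5 are pairwise adjacent (a clique of size 4), so at least 4 colors are needed.
One proper 4-coloring: 1=red, 2=blue, 3=yellow, 4=green, 5=blue. Each edge has distinct colors on its endpoints.

4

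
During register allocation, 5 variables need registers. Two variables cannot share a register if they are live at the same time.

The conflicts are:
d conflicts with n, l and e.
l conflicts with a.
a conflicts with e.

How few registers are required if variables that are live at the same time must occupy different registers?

d and l conflict, so at least 2 registers are needed.
2 registers suffice: d=1, n=2, l=2, a=1, e=2. Each listed conflict is separated.

2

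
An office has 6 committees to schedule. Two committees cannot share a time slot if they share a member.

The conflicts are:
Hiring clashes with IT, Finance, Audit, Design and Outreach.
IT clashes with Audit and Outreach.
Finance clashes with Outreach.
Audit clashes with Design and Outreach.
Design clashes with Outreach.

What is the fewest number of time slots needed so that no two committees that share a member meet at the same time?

4

Hiring, Audit, Design, Outreach pairwise conflict, so at least 4 time slots are needed.
4 time slots suffice: Hiring=1, IT=4, Finance=3, Audit=3, Design=4, Outreach=2. No two conflicting committees share a time slot.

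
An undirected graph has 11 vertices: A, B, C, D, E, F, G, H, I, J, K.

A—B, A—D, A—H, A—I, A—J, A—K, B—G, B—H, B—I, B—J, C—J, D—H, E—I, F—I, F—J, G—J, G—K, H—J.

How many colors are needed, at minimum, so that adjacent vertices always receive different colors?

A, B, H, J form a clique, so at least 4 colors are needed.
4 colors suffice: color 1 → {A, C, E, F, G}; color 2 → {D, I, J, K}; color 3 → {B}; color 4 → {H}. No two adjacent vertices share a color.

4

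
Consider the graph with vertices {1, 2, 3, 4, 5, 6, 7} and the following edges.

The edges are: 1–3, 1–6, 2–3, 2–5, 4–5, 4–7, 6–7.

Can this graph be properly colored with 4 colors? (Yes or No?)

Yes

The chromatic number is 3. The cycle 4-5-2-3-1-6-7-4 has odd length 7, so it cannot be 2-colored; at least 3 colors are needed.
3 colors suffice: 1=blue, 2=blue, 3=red, 4=blue, 5=red, 6=green, 7=red.
Since 4 ≥ 3, a proper 4-coloring certainly exists.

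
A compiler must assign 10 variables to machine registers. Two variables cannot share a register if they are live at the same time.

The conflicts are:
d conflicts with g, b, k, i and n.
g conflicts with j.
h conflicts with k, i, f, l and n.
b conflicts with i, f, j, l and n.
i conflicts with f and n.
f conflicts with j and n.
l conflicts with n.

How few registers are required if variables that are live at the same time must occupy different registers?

b, i, f, n all conflict with each other, so at least 4 registers are needed.
4 registers suffice: register 1 → {g, h, b}; register 2 → {k, j, n}; register 3 → {d, f, l}; register 4 → {i}. No two conflicting variables share a register.

4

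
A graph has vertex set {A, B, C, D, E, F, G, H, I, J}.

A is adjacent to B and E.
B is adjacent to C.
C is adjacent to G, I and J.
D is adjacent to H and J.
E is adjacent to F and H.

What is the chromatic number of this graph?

The cycle H-D-J-C-B-A-E-H has odd length 7, so it cannot be 2-colored; at least 3 colors are needed.
3 colors suffice: color 1 → {C, D, E}; color 2 → {B, F, G, H, I, J}; color 3 → {A}. Each edge has distinct colors on its endpoints.

3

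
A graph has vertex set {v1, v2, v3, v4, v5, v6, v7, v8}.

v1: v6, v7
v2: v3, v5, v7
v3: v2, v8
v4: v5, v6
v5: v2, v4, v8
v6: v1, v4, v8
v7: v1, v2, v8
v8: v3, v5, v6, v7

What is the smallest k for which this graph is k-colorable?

v1 and v7 are adjacent, so at least 2 colors are needed.
One proper 2-coloring: v1=R, v2=R, v3=B, v4=R, v5=B, v6=B, v7=B, v8=R. Every edge joins two different colors.

2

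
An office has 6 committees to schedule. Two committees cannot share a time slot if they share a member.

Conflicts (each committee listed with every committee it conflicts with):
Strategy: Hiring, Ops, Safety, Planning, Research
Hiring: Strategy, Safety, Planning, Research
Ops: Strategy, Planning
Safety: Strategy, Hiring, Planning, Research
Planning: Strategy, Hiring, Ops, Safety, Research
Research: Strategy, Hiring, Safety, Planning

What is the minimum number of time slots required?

5

Strategy, Hiring, Safety, Planning, Research pairwise conflict, so at least 5 time slots are needed.
5 time slots suffice: time slot 1 → {Planning}; time slot 2 → {Strategy}; time slot 3 → {Hiring, Ops}; time slot 4 → {Safety}; time slot 5 → {Research}. Every pair that conflicts lands in different time slots.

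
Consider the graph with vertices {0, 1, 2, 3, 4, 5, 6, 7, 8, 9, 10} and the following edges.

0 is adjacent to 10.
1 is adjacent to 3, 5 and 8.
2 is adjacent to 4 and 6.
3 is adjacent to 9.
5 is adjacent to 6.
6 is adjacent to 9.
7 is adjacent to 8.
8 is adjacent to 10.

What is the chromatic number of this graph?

3

The cycle 5-6-9-3-1-5 has odd length 5, so it cannot be 2-colored; at least 3 colors are needed.
3 colors suffice: 0=red, 1=blue, 2=blue, 3=red, 4=red, 5=green, 6=red, 7=blue, 8=red, 9=blue, 10=blue. Every edge joins two different colors.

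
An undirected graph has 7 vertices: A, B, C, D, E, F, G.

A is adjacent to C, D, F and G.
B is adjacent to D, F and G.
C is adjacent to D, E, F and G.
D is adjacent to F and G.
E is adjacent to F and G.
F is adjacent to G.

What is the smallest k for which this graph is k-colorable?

5

A, C, D, F, G are mutually adjacent (a clique of size 5), so at least 5 colors are needed.
5 colors suffice: color 1 → {F}; color 2 → {G}; color 3 → {D, E}; color 4 → {B, C}; color 5 → {A}. Every edge joins two different colors.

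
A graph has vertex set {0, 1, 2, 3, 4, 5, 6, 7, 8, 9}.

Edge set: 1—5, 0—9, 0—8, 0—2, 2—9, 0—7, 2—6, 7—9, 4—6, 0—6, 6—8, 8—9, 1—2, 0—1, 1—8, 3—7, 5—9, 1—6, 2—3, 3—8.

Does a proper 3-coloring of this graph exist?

0, 1, 2, 6 are pairwise adjacent (a clique of size 4), so at least 4 colors are needed.
So 3 colors are not enough.

No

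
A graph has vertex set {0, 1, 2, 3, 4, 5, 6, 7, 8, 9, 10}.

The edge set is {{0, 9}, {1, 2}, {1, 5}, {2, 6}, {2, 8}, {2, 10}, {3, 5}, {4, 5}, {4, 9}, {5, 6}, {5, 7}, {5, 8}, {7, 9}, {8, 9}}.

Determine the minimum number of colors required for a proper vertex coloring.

2

3 and 5 are adjacent, so at least 2 colors are needed.
2 colors suffice: color red → {2, 5, 9}; color blue → {0, 1, 3, 4, 6, 7, 8, 10}. Every edge joins two different colors.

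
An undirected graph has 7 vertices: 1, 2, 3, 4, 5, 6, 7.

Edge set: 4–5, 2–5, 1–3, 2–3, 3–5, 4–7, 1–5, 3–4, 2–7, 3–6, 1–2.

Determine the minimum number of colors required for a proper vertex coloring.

4

1, 2, 3, 5 are pairwise adjacent (a clique of size 4), so at least 4 colors are needed.
4 colors suffice: color red → {3, 7}; color blue → {5, 6}; color green → {2, 4}; color yellow → {1}. Every edge joins two different colors.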